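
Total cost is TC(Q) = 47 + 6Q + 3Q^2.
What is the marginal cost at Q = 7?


MC = dTC/dQ = 6 + 2*3*Q
At Q = 7:
MC = 6 + 6*7
MC = 6 + 42 = 48

48


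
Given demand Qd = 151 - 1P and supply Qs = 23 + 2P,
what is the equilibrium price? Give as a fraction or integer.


At equilibrium, Qd = Qs.
151 - 1P = 23 + 2P
151 - 23 = 1P + 2P
128 = 3P
P* = 128/3 = 128/3

128/3


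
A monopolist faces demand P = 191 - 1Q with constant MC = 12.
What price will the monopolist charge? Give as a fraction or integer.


MR = 191 - 2Q
Set MR = MC: 191 - 2Q = 12
Q* = 179/2
Substitute into demand:
P* = 191 - 1*179/2 = 203/2

203/2


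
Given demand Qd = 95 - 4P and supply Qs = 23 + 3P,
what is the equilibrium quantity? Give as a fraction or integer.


First find equilibrium price:
95 - 4P = 23 + 3P
P* = 72/7 = 72/7
Then substitute into demand:
Q* = 95 - 4 * 72/7 = 377/7

377/7


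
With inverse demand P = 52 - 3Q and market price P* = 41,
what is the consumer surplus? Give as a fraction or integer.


Maximum willingness to pay (at Q=0): P_max = 52
Quantity demanded at P* = 41:
Q* = (52 - 41)/3 = 11/3
CS = (1/2) * Q* * (P_max - P*)
CS = (1/2) * 11/3 * (52 - 41)
CS = (1/2) * 11/3 * 11 = 121/6

121/6


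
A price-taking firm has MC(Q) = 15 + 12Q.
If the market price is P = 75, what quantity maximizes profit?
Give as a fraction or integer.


In perfect competition, profit is maximized where P = MC.
75 = 15 + 12Q
60 = 12Q
Q* = 60/12 = 5

5


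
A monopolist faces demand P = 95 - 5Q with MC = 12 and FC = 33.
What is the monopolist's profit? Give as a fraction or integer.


MR = MC: 95 - 10Q = 12
Q* = 83/10
P* = 95 - 5*83/10 = 107/2
Profit = (P* - MC)*Q* - FC
= (107/2 - 12)*83/10 - 33
= 83/2*83/10 - 33
= 6889/20 - 33 = 6229/20

6229/20


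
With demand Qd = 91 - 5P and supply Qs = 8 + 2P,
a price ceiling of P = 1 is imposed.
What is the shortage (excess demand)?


At P = 1:
Qd = 91 - 5*1 = 86
Qs = 8 + 2*1 = 10
Shortage = Qd - Qs = 86 - 10 = 76

76


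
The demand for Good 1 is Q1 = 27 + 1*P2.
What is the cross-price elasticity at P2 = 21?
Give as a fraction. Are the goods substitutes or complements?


dQ1/dP2 = 1
At P2 = 21: Q1 = 27 + 1*21 = 48
Exy = (dQ1/dP2)(P2/Q1) = 1 * 21 / 48 = 7/16
Since Exy > 0, the goods are substitutes.

7/16 (substitutes)


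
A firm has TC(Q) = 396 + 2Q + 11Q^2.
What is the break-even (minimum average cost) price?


AC(Q) = 396/Q + 2 + 11Q
To minimize: dAC/dQ = -396/Q^2 + 11 = 0
Q^2 = 396/11 = 36
Q* = 6
Min AC = 396/6 + 2 + 11*6
Min AC = 66 + 2 + 66 = 134

134


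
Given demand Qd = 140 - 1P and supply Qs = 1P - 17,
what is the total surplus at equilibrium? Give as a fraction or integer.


Find equilibrium: 140 - 1P = 1P - 17
140 + 17 = 2P
P* = 157/2 = 157/2
Q* = 1*157/2 - 17 = 123/2
Inverse demand: P = 140 - Q/1, so P_max = 140
Inverse supply: P = 17 + Q/1, so P_min = 17
CS = (1/2) * 123/2 * (140 - 157/2) = 15129/8
PS = (1/2) * 123/2 * (157/2 - 17) = 15129/8
TS = CS + PS = 15129/8 + 15129/8 = 15129/4

15129/4


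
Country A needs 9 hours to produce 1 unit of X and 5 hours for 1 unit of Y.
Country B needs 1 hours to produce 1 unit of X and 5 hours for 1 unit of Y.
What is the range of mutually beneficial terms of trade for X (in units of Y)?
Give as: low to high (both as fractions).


Opportunity cost of X for Country A = hours_X / hours_Y = 9/5 = 9/5 units of Y
Opportunity cost of X for Country B = hours_X / hours_Y = 1/5 = 1/5 units of Y
Terms of trade must be between the two opportunity costs.
Range: 1/5 to 9/5

1/5 to 9/5


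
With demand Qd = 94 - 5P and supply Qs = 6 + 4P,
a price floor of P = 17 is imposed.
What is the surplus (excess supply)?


At P = 17:
Qd = 94 - 5*17 = 9
Qs = 6 + 4*17 = 74
Surplus = Qs - Qd = 74 - 9 = 65

65


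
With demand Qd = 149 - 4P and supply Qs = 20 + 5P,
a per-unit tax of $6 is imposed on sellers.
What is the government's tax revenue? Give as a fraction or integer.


With tax on sellers, new supply: Qs' = 20 + 5(P - 6)
= 5P - 10
New equilibrium quantity:
Q_new = 235/3
Tax revenue = tax * Q_new = 6 * 235/3 = 470

470


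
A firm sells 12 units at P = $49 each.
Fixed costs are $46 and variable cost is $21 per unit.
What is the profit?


Total Revenue = P * Q = 49 * 12 = $588
Total Cost = FC + VC*Q = 46 + 21*12 = $298
Profit = TR - TC = 588 - 298 = $290

$290


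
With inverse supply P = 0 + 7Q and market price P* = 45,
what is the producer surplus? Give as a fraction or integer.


Minimum supply price (at Q=0): P_min = 0
Quantity supplied at P* = 45:
Q* = (45 - 0)/7 = 45/7
PS = (1/2) * Q* * (P* - P_min)
PS = (1/2) * 45/7 * (45 - 0)
PS = (1/2) * 45/7 * 45 = 2025/14

2025/14


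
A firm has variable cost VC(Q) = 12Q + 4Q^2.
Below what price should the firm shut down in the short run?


AVC(Q) = VC(Q)/Q = 12 + 4Q
AVC is increasing in Q, so minimum AVC is at Q -> 0+.
Min AVC = 12
The firm should shut down if P < 12.

12


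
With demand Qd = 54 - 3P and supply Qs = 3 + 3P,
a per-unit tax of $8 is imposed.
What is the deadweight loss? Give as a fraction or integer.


Pre-tax equilibrium quantity: Q* = 57/2
Post-tax equilibrium quantity: Q_tax = 33/2
Reduction in quantity: Q* - Q_tax = 12
DWL = (1/2) * tax * (Q* - Q_tax)
DWL = (1/2) * 8 * 12 = 48

48


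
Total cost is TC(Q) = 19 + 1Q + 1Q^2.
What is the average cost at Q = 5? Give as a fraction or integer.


TC(5) = 19 + 1*5 + 1*5^2
TC(5) = 19 + 5 + 25 = 49
AC = TC/Q = 49/5 = 49/5

49/5


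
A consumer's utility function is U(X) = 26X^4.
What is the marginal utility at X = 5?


MU = dU/dX = 26*4*X^(4-1)
MU = 104*X^3
At X = 5:
MU = 104 * 5^3
MU = 104 * 125 = 13000

13000


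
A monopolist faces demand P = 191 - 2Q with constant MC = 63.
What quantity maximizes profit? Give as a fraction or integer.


TR = P*Q = (191 - 2Q)Q = 191Q - 2Q^2
MR = dTR/dQ = 191 - 4Q
Set MR = MC:
191 - 4Q = 63
128 = 4Q
Q* = 128/4 = 32

32


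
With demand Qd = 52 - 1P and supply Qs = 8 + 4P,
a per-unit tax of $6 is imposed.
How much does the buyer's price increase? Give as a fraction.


With a per-unit tax, the buyer's price increase depends on relative slopes.
Supply slope: d = 4, Demand slope: b = 1
Buyer's price increase = d * tax / (b + d)
= 4 * 6 / (1 + 4)
= 24 / 5 = 24/5

24/5


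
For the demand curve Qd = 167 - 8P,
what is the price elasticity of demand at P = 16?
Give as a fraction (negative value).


dQ/dP = -8
At P = 16: Q = 167 - 8*16 = 39
E = (dQ/dP)(P/Q) = (-8)(16/39) = -128/39

-128/39


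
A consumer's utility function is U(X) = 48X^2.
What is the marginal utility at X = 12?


MU = dU/dX = 48*2*X^(2-1)
MU = 96*X^1
At X = 12:
MU = 96 * 12^1
MU = 96 * 12 = 1152

1152


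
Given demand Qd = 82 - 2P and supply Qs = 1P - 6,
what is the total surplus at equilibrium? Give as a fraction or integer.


Find equilibrium: 82 - 2P = 1P - 6
82 + 6 = 3P
P* = 88/3 = 88/3
Q* = 1*88/3 - 6 = 70/3
Inverse demand: P = 41 - Q/2, so P_max = 41
Inverse supply: P = 6 + Q/1, so P_min = 6
CS = (1/2) * 70/3 * (41 - 88/3) = 1225/9
PS = (1/2) * 70/3 * (88/3 - 6) = 2450/9
TS = CS + PS = 1225/9 + 2450/9 = 1225/3

1225/3


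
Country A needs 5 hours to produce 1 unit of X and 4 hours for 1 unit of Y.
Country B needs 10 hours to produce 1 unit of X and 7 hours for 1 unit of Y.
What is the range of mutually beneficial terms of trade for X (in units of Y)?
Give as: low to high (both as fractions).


Opportunity cost of X for Country A = hours_X / hours_Y = 5/4 = 5/4 units of Y
Opportunity cost of X for Country B = hours_X / hours_Y = 10/7 = 10/7 units of Y
Terms of trade must be between the two opportunity costs.
Range: 5/4 to 10/7

5/4 to 10/7


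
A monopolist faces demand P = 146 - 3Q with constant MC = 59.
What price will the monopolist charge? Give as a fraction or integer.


MR = 146 - 6Q
Set MR = MC: 146 - 6Q = 59
Q* = 29/2
Substitute into demand:
P* = 146 - 3*29/2 = 205/2

205/2


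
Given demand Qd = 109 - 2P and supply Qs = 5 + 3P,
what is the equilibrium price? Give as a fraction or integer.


At equilibrium, Qd = Qs.
109 - 2P = 5 + 3P
109 - 5 = 2P + 3P
104 = 5P
P* = 104/5 = 104/5

104/5


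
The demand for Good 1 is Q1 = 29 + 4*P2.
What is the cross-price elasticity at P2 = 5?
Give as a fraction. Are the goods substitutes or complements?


dQ1/dP2 = 4
At P2 = 5: Q1 = 29 + 4*5 = 49
Exy = (dQ1/dP2)(P2/Q1) = 4 * 5 / 49 = 20/49
Since Exy > 0, the goods are substitutes.

20/49 (substitutes)


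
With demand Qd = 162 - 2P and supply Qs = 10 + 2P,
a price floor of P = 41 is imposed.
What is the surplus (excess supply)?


At P = 41:
Qd = 162 - 2*41 = 80
Qs = 10 + 2*41 = 92
Surplus = Qs - Qd = 92 - 80 = 12

12


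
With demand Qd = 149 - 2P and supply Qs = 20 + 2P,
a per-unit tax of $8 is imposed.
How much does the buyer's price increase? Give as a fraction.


With a per-unit tax, the buyer's price increase depends on relative slopes.
Supply slope: d = 2, Demand slope: b = 2
Buyer's price increase = d * tax / (b + d)
= 2 * 8 / (2 + 2)
= 16 / 4 = 4

4


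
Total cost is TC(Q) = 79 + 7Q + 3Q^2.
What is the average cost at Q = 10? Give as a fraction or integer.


TC(10) = 79 + 7*10 + 3*10^2
TC(10) = 79 + 70 + 300 = 449
AC = TC/Q = 449/10 = 449/10

449/10


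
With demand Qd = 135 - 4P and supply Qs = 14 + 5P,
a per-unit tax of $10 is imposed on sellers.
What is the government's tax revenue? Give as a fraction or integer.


With tax on sellers, new supply: Qs' = 14 + 5(P - 10)
= 5P - 36
New equilibrium quantity:
Q_new = 59
Tax revenue = tax * Q_new = 10 * 59 = 590

590


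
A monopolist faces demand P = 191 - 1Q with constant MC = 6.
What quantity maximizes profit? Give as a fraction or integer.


TR = P*Q = (191 - 1Q)Q = 191Q - 1Q^2
MR = dTR/dQ = 191 - 2Q
Set MR = MC:
191 - 2Q = 6
185 = 2Q
Q* = 185/2 = 185/2

185/2


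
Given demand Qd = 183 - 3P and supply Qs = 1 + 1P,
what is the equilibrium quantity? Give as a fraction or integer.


First find equilibrium price:
183 - 3P = 1 + 1P
P* = 182/4 = 91/2
Then substitute into demand:
Q* = 183 - 3 * 91/2 = 93/2

93/2


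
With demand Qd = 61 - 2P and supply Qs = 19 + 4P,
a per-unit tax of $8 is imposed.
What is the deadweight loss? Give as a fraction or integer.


Pre-tax equilibrium quantity: Q* = 47
Post-tax equilibrium quantity: Q_tax = 109/3
Reduction in quantity: Q* - Q_tax = 32/3
DWL = (1/2) * tax * (Q* - Q_tax)
DWL = (1/2) * 8 * 32/3 = 128/3

128/3


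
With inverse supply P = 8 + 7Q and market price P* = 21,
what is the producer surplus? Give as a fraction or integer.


Minimum supply price (at Q=0): P_min = 8
Quantity supplied at P* = 21:
Q* = (21 - 8)/7 = 13/7
PS = (1/2) * Q* * (P* - P_min)
PS = (1/2) * 13/7 * (21 - 8)
PS = (1/2) * 13/7 * 13 = 169/14

169/14


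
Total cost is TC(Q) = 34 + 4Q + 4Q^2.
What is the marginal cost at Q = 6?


MC = dTC/dQ = 4 + 2*4*Q
At Q = 6:
MC = 4 + 8*6
MC = 4 + 48 = 52

52


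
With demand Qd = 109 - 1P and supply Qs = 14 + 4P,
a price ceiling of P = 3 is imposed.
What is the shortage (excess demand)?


At P = 3:
Qd = 109 - 1*3 = 106
Qs = 14 + 4*3 = 26
Shortage = Qd - Qs = 106 - 26 = 80

80


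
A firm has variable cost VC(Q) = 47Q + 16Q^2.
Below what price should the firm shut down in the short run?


AVC(Q) = VC(Q)/Q = 47 + 16Q
AVC is increasing in Q, so minimum AVC is at Q -> 0+.
Min AVC = 47
The firm should shut down if P < 47.

47


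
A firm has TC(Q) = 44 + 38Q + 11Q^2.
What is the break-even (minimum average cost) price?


AC(Q) = 44/Q + 38 + 11Q
To minimize: dAC/dQ = -44/Q^2 + 11 = 0
Q^2 = 44/11 = 4
Q* = 2
Min AC = 44/2 + 38 + 11*2
Min AC = 22 + 38 + 22 = 82

82


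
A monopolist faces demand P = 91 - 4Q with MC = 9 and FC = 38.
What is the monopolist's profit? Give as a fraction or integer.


MR = MC: 91 - 8Q = 9
Q* = 41/4
P* = 91 - 4*41/4 = 50
Profit = (P* - MC)*Q* - FC
= (50 - 9)*41/4 - 38
= 41*41/4 - 38
= 1681/4 - 38 = 1529/4

1529/4


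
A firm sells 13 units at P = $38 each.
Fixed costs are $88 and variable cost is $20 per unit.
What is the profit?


Total Revenue = P * Q = 38 * 13 = $494
Total Cost = FC + VC*Q = 88 + 20*13 = $348
Profit = TR - TC = 494 - 348 = $146

$146


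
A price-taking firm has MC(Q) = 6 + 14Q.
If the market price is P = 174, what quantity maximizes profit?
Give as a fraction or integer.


In perfect competition, profit is maximized where P = MC.
174 = 6 + 14Q
168 = 14Q
Q* = 168/14 = 12

12


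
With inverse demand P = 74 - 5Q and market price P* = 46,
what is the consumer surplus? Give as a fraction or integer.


Maximum willingness to pay (at Q=0): P_max = 74
Quantity demanded at P* = 46:
Q* = (74 - 46)/5 = 28/5
CS = (1/2) * Q* * (P_max - P*)
CS = (1/2) * 28/5 * (74 - 46)
CS = (1/2) * 28/5 * 28 = 392/5

392/5


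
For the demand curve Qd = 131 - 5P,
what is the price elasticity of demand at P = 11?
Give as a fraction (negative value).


dQ/dP = -5
At P = 11: Q = 131 - 5*11 = 76
E = (dQ/dP)(P/Q) = (-5)(11/76) = -55/76

-55/76


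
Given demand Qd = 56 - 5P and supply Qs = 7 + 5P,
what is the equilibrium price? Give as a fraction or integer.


At equilibrium, Qd = Qs.
56 - 5P = 7 + 5P
56 - 7 = 5P + 5P
49 = 10P
P* = 49/10 = 49/10

49/10


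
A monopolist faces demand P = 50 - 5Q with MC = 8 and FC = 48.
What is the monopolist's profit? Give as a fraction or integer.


MR = MC: 50 - 10Q = 8
Q* = 21/5
P* = 50 - 5*21/5 = 29
Profit = (P* - MC)*Q* - FC
= (29 - 8)*21/5 - 48
= 21*21/5 - 48
= 441/5 - 48 = 201/5

201/5


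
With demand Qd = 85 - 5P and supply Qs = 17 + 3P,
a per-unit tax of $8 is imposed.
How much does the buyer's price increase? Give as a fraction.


With a per-unit tax, the buyer's price increase depends on relative slopes.
Supply slope: d = 3, Demand slope: b = 5
Buyer's price increase = d * tax / (b + d)
= 3 * 8 / (5 + 3)
= 24 / 8 = 3

3


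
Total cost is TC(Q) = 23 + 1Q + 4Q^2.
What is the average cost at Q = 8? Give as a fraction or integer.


TC(8) = 23 + 1*8 + 4*8^2
TC(8) = 23 + 8 + 256 = 287
AC = TC/Q = 287/8 = 287/8

287/8


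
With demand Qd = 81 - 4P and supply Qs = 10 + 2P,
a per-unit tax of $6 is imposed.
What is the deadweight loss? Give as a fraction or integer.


Pre-tax equilibrium quantity: Q* = 101/3
Post-tax equilibrium quantity: Q_tax = 77/3
Reduction in quantity: Q* - Q_tax = 8
DWL = (1/2) * tax * (Q* - Q_tax)
DWL = (1/2) * 6 * 8 = 24

24


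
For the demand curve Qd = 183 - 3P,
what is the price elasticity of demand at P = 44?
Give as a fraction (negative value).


dQ/dP = -3
At P = 44: Q = 183 - 3*44 = 51
E = (dQ/dP)(P/Q) = (-3)(44/51) = -44/17

-44/17


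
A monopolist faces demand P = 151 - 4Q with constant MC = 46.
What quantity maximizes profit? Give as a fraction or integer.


TR = P*Q = (151 - 4Q)Q = 151Q - 4Q^2
MR = dTR/dQ = 151 - 8Q
Set MR = MC:
151 - 8Q = 46
105 = 8Q
Q* = 105/8 = 105/8

105/8


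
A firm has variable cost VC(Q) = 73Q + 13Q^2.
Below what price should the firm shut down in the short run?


AVC(Q) = VC(Q)/Q = 73 + 13Q
AVC is increasing in Q, so minimum AVC is at Q -> 0+.
Min AVC = 73
The firm should shut down if P < 73.

73


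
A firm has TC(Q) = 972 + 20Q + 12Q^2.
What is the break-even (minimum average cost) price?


AC(Q) = 972/Q + 20 + 12Q
To minimize: dAC/dQ = -972/Q^2 + 12 = 0
Q^2 = 972/12 = 81
Q* = 9
Min AC = 972/9 + 20 + 12*9
Min AC = 108 + 20 + 108 = 236

236


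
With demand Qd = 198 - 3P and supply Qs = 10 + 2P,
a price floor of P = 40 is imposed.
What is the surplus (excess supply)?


At P = 40:
Qd = 198 - 3*40 = 78
Qs = 10 + 2*40 = 90
Surplus = Qs - Qd = 90 - 78 = 12

12


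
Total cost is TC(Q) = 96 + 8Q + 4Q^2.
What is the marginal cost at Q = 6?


MC = dTC/dQ = 8 + 2*4*Q
At Q = 6:
MC = 8 + 8*6
MC = 8 + 48 = 56

56


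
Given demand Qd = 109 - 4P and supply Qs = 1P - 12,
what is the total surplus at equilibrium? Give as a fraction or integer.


Find equilibrium: 109 - 4P = 1P - 12
109 + 12 = 5P
P* = 121/5 = 121/5
Q* = 1*121/5 - 12 = 61/5
Inverse demand: P = 109/4 - Q/4, so P_max = 109/4
Inverse supply: P = 12 + Q/1, so P_min = 12
CS = (1/2) * 61/5 * (109/4 - 121/5) = 3721/200
PS = (1/2) * 61/5 * (121/5 - 12) = 3721/50
TS = CS + PS = 3721/200 + 3721/50 = 3721/40

3721/40


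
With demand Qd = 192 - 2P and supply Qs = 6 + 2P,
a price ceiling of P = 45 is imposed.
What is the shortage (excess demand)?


At P = 45:
Qd = 192 - 2*45 = 102
Qs = 6 + 2*45 = 96
Shortage = Qd - Qs = 102 - 96 = 6

6


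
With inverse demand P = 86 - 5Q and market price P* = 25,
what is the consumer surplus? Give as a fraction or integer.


Maximum willingness to pay (at Q=0): P_max = 86
Quantity demanded at P* = 25:
Q* = (86 - 25)/5 = 61/5
CS = (1/2) * Q* * (P_max - P*)
CS = (1/2) * 61/5 * (86 - 25)
CS = (1/2) * 61/5 * 61 = 3721/10

3721/10


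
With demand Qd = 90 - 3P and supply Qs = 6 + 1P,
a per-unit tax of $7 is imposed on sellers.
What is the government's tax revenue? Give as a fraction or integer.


With tax on sellers, new supply: Qs' = 6 + 1(P - 7)
= 1P - 1
New equilibrium quantity:
Q_new = 87/4
Tax revenue = tax * Q_new = 7 * 87/4 = 609/4

609/4


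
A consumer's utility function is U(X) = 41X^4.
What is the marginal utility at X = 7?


MU = dU/dX = 41*4*X^(4-1)
MU = 164*X^3
At X = 7:
MU = 164 * 7^3
MU = 164 * 343 = 56252

56252


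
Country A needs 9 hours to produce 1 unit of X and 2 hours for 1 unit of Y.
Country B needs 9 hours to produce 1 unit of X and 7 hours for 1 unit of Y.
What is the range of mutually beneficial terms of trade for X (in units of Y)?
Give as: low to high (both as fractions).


Opportunity cost of X for Country A = hours_X / hours_Y = 9/2 = 9/2 units of Y
Opportunity cost of X for Country B = hours_X / hours_Y = 9/7 = 9/7 units of Y
Terms of trade must be between the two opportunity costs.
Range: 9/7 to 9/2

9/7 to 9/2


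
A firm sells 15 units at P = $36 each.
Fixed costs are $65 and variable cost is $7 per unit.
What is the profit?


Total Revenue = P * Q = 36 * 15 = $540
Total Cost = FC + VC*Q = 65 + 7*15 = $170
Profit = TR - TC = 540 - 170 = $370

$370


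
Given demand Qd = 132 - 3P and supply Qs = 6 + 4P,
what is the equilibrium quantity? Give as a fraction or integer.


First find equilibrium price:
132 - 3P = 6 + 4P
P* = 126/7 = 18
Then substitute into demand:
Q* = 132 - 3 * 18 = 78

78


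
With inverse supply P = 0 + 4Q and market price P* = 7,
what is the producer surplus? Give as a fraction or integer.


Minimum supply price (at Q=0): P_min = 0
Quantity supplied at P* = 7:
Q* = (7 - 0)/4 = 7/4
PS = (1/2) * Q* * (P* - P_min)
PS = (1/2) * 7/4 * (7 - 0)
PS = (1/2) * 7/4 * 7 = 49/8

49/8


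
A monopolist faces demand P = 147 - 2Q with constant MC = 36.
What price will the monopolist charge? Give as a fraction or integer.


MR = 147 - 4Q
Set MR = MC: 147 - 4Q = 36
Q* = 111/4
Substitute into demand:
P* = 147 - 2*111/4 = 183/2

183/2


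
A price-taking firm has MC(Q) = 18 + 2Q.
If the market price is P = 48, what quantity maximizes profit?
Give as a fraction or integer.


In perfect competition, profit is maximized where P = MC.
48 = 18 + 2Q
30 = 2Q
Q* = 30/2 = 15

15


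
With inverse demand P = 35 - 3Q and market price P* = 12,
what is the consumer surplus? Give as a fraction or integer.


Maximum willingness to pay (at Q=0): P_max = 35
Quantity demanded at P* = 12:
Q* = (35 - 12)/3 = 23/3
CS = (1/2) * Q* * (P_max - P*)
CS = (1/2) * 23/3 * (35 - 12)
CS = (1/2) * 23/3 * 23 = 529/6

529/6


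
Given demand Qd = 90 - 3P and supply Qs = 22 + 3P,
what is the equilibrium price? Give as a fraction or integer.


At equilibrium, Qd = Qs.
90 - 3P = 22 + 3P
90 - 22 = 3P + 3P
68 = 6P
P* = 68/6 = 34/3

34/3


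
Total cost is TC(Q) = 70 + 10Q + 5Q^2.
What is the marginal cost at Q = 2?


MC = dTC/dQ = 10 + 2*5*Q
At Q = 2:
MC = 10 + 10*2
MC = 10 + 20 = 30

30


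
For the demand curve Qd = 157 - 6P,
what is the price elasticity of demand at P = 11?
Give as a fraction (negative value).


dQ/dP = -6
At P = 11: Q = 157 - 6*11 = 91
E = (dQ/dP)(P/Q) = (-6)(11/91) = -66/91

-66/91


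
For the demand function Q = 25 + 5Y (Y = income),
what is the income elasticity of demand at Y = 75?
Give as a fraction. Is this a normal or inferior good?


dQ/dY = 5
At Y = 75: Q = 25 + 5*75 = 400
Ey = (dQ/dY)(Y/Q) = 5 * 75 / 400 = 15/16
Since Ey > 0, this is a normal good.

15/16 (normal good)


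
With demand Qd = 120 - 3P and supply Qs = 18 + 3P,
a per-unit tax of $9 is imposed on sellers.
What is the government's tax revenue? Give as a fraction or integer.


With tax on sellers, new supply: Qs' = 18 + 3(P - 9)
= 3P - 9
New equilibrium quantity:
Q_new = 111/2
Tax revenue = tax * Q_new = 9 * 111/2 = 999/2

999/2


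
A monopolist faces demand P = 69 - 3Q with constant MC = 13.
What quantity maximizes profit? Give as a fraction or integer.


TR = P*Q = (69 - 3Q)Q = 69Q - 3Q^2
MR = dTR/dQ = 69 - 6Q
Set MR = MC:
69 - 6Q = 13
56 = 6Q
Q* = 56/6 = 28/3

28/3


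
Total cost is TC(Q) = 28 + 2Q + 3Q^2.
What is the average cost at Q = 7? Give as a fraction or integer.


TC(7) = 28 + 2*7 + 3*7^2
TC(7) = 28 + 14 + 147 = 189
AC = TC/Q = 189/7 = 27

27


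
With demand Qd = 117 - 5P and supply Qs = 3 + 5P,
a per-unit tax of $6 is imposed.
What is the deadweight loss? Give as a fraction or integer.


Pre-tax equilibrium quantity: Q* = 60
Post-tax equilibrium quantity: Q_tax = 45
Reduction in quantity: Q* - Q_tax = 15
DWL = (1/2) * tax * (Q* - Q_tax)
DWL = (1/2) * 6 * 15 = 45

45


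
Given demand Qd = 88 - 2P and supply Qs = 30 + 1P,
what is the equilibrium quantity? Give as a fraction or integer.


First find equilibrium price:
88 - 2P = 30 + 1P
P* = 58/3 = 58/3
Then substitute into demand:
Q* = 88 - 2 * 58/3 = 148/3

148/3


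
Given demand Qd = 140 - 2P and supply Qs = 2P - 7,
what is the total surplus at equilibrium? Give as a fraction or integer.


Find equilibrium: 140 - 2P = 2P - 7
140 + 7 = 4P
P* = 147/4 = 147/4
Q* = 2*147/4 - 7 = 133/2
Inverse demand: P = 70 - Q/2, so P_max = 70
Inverse supply: P = 7/2 + Q/2, so P_min = 7/2
CS = (1/2) * 133/2 * (70 - 147/4) = 17689/16
PS = (1/2) * 133/2 * (147/4 - 7/2) = 17689/16
TS = CS + PS = 17689/16 + 17689/16 = 17689/8

17689/8


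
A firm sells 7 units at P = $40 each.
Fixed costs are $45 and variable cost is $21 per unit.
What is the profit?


Total Revenue = P * Q = 40 * 7 = $280
Total Cost = FC + VC*Q = 45 + 21*7 = $192
Profit = TR - TC = 280 - 192 = $88

$88


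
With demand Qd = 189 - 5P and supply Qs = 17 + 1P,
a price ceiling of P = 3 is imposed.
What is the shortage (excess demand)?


At P = 3:
Qd = 189 - 5*3 = 174
Qs = 17 + 1*3 = 20
Shortage = Qd - Qs = 174 - 20 = 154

154


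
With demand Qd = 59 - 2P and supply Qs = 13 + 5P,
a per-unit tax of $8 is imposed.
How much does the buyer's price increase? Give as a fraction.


With a per-unit tax, the buyer's price increase depends on relative slopes.
Supply slope: d = 5, Demand slope: b = 2
Buyer's price increase = d * tax / (b + d)
= 5 * 8 / (2 + 5)
= 40 / 7 = 40/7

40/7


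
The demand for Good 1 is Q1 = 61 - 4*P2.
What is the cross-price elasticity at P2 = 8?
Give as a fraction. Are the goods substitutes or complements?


dQ1/dP2 = -4
At P2 = 8: Q1 = 61 - 4*8 = 29
Exy = (dQ1/dP2)(P2/Q1) = -4 * 8 / 29 = -32/29
Since Exy < 0, the goods are complements.

-32/29 (complements)


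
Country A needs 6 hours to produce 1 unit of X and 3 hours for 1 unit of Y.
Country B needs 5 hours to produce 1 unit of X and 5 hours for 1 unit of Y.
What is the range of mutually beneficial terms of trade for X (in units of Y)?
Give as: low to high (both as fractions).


Opportunity cost of X for Country A = hours_X / hours_Y = 6/3 = 2 units of Y
Opportunity cost of X for Country B = hours_X / hours_Y = 5/5 = 1 units of Y
Terms of trade must be between the two opportunity costs.
Range: 1 to 2

1 to 2


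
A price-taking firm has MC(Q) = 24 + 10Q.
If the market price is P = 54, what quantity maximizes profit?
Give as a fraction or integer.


In perfect competition, profit is maximized where P = MC.
54 = 24 + 10Q
30 = 10Q
Q* = 30/10 = 3

3


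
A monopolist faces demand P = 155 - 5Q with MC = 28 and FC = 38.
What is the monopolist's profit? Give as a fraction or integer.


MR = MC: 155 - 10Q = 28
Q* = 127/10
P* = 155 - 5*127/10 = 183/2
Profit = (P* - MC)*Q* - FC
= (183/2 - 28)*127/10 - 38
= 127/2*127/10 - 38
= 16129/20 - 38 = 15369/20

15369/20


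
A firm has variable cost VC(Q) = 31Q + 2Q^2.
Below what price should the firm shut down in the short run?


AVC(Q) = VC(Q)/Q = 31 + 2Q
AVC is increasing in Q, so minimum AVC is at Q -> 0+.
Min AVC = 31
The firm should shut down if P < 31.

31


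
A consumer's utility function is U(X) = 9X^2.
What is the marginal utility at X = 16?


MU = dU/dX = 9*2*X^(2-1)
MU = 18*X^1
At X = 16:
MU = 18 * 16^1
MU = 18 * 16 = 288

288


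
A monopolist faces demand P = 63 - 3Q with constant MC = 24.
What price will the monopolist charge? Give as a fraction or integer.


MR = 63 - 6Q
Set MR = MC: 63 - 6Q = 24
Q* = 13/2
Substitute into demand:
P* = 63 - 3*13/2 = 87/2

87/2


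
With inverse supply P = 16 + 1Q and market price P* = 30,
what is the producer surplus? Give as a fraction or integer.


Minimum supply price (at Q=0): P_min = 16
Quantity supplied at P* = 30:
Q* = (30 - 16)/1 = 14
PS = (1/2) * Q* * (P* - P_min)
PS = (1/2) * 14 * (30 - 16)
PS = (1/2) * 14 * 14 = 98

98


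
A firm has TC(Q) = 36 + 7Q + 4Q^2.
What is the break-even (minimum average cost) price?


AC(Q) = 36/Q + 7 + 4Q
To minimize: dAC/dQ = -36/Q^2 + 4 = 0
Q^2 = 36/4 = 9
Q* = 3
Min AC = 36/3 + 7 + 4*3
Min AC = 12 + 7 + 12 = 31

31


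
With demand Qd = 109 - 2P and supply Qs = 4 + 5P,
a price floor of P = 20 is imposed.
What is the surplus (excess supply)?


At P = 20:
Qd = 109 - 2*20 = 69
Qs = 4 + 5*20 = 104
Surplus = Qs - Qd = 104 - 69 = 35

35


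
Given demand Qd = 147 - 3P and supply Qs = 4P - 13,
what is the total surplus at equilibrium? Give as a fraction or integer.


Find equilibrium: 147 - 3P = 4P - 13
147 + 13 = 7P
P* = 160/7 = 160/7
Q* = 4*160/7 - 13 = 549/7
Inverse demand: P = 49 - Q/3, so P_max = 49
Inverse supply: P = 13/4 + Q/4, so P_min = 13/4
CS = (1/2) * 549/7 * (49 - 160/7) = 100467/98
PS = (1/2) * 549/7 * (160/7 - 13/4) = 301401/392
TS = CS + PS = 100467/98 + 301401/392 = 100467/56

100467/56


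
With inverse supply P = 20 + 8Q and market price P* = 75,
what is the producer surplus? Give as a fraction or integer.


Minimum supply price (at Q=0): P_min = 20
Quantity supplied at P* = 75:
Q* = (75 - 20)/8 = 55/8
PS = (1/2) * Q* * (P* - P_min)
PS = (1/2) * 55/8 * (75 - 20)
PS = (1/2) * 55/8 * 55 = 3025/16

3025/16


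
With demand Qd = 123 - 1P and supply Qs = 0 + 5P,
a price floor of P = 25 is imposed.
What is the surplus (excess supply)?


At P = 25:
Qd = 123 - 1*25 = 98
Qs = 0 + 5*25 = 125
Surplus = Qs - Qd = 125 - 98 = 27

27


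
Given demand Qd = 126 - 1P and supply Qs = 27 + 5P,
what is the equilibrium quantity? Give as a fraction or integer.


First find equilibrium price:
126 - 1P = 27 + 5P
P* = 99/6 = 33/2
Then substitute into demand:
Q* = 126 - 1 * 33/2 = 219/2

219/2


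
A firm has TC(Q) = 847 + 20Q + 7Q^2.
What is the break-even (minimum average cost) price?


AC(Q) = 847/Q + 20 + 7Q
To minimize: dAC/dQ = -847/Q^2 + 7 = 0
Q^2 = 847/7 = 121
Q* = 11
Min AC = 847/11 + 20 + 7*11
Min AC = 77 + 20 + 77 = 174

174


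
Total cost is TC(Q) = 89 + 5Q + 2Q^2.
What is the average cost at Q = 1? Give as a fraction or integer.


TC(1) = 89 + 5*1 + 2*1^2
TC(1) = 89 + 5 + 2 = 96
AC = TC/Q = 96/1 = 96

96


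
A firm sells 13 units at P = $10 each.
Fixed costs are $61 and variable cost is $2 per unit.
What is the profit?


Total Revenue = P * Q = 10 * 13 = $130
Total Cost = FC + VC*Q = 61 + 2*13 = $87
Profit = TR - TC = 130 - 87 = $43

$43


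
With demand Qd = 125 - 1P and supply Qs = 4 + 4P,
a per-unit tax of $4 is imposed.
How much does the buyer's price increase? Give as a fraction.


With a per-unit tax, the buyer's price increase depends on relative slopes.
Supply slope: d = 4, Demand slope: b = 1
Buyer's price increase = d * tax / (b + d)
= 4 * 4 / (1 + 4)
= 16 / 5 = 16/5

16/5


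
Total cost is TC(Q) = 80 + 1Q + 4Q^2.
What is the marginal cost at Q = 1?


MC = dTC/dQ = 1 + 2*4*Q
At Q = 1:
MC = 1 + 8*1
MC = 1 + 8 = 9

9


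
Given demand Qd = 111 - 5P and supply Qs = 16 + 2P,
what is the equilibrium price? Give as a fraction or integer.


At equilibrium, Qd = Qs.
111 - 5P = 16 + 2P
111 - 16 = 5P + 2P
95 = 7P
P* = 95/7 = 95/7

95/7


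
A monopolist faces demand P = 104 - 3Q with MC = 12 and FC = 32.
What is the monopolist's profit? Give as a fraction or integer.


MR = MC: 104 - 6Q = 12
Q* = 46/3
P* = 104 - 3*46/3 = 58
Profit = (P* - MC)*Q* - FC
= (58 - 12)*46/3 - 32
= 46*46/3 - 32
= 2116/3 - 32 = 2020/3

2020/3


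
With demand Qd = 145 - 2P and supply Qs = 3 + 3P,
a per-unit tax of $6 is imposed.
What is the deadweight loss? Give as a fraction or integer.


Pre-tax equilibrium quantity: Q* = 441/5
Post-tax equilibrium quantity: Q_tax = 81
Reduction in quantity: Q* - Q_tax = 36/5
DWL = (1/2) * tax * (Q* - Q_tax)
DWL = (1/2) * 6 * 36/5 = 108/5

108/5


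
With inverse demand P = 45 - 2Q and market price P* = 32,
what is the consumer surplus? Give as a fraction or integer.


Maximum willingness to pay (at Q=0): P_max = 45
Quantity demanded at P* = 32:
Q* = (45 - 32)/2 = 13/2
CS = (1/2) * Q* * (P_max - P*)
CS = (1/2) * 13/2 * (45 - 32)
CS = (1/2) * 13/2 * 13 = 169/4

169/4


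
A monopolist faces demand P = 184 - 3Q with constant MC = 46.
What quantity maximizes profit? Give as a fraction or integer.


TR = P*Q = (184 - 3Q)Q = 184Q - 3Q^2
MR = dTR/dQ = 184 - 6Q
Set MR = MC:
184 - 6Q = 46
138 = 6Q
Q* = 138/6 = 23

23


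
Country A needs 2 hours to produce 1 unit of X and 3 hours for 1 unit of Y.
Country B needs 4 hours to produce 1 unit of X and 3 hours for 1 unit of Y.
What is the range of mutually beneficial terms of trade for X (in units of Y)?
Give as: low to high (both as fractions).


Opportunity cost of X for Country A = hours_X / hours_Y = 2/3 = 2/3 units of Y
Opportunity cost of X for Country B = hours_X / hours_Y = 4/3 = 4/3 units of Y
Terms of trade must be between the two opportunity costs.
Range: 2/3 to 4/3

2/3 to 4/3


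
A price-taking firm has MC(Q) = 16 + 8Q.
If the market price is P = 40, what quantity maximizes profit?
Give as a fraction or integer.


In perfect competition, profit is maximized where P = MC.
40 = 16 + 8Q
24 = 8Q
Q* = 24/8 = 3

3


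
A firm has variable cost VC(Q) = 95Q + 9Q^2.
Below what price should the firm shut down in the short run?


AVC(Q) = VC(Q)/Q = 95 + 9Q
AVC is increasing in Q, so minimum AVC is at Q -> 0+.
Min AVC = 95
The firm should shut down if P < 95.

95


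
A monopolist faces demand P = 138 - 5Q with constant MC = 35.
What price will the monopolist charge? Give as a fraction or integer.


MR = 138 - 10Q
Set MR = MC: 138 - 10Q = 35
Q* = 103/10
Substitute into demand:
P* = 138 - 5*103/10 = 173/2

173/2


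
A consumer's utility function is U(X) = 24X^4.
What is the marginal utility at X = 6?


MU = dU/dX = 24*4*X^(4-1)
MU = 96*X^3
At X = 6:
MU = 96 * 6^3
MU = 96 * 216 = 20736

20736


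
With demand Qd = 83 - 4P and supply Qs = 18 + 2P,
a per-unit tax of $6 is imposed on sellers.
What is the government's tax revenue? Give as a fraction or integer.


With tax on sellers, new supply: Qs' = 18 + 2(P - 6)
= 6 + 2P
New equilibrium quantity:
Q_new = 95/3
Tax revenue = tax * Q_new = 6 * 95/3 = 190

190


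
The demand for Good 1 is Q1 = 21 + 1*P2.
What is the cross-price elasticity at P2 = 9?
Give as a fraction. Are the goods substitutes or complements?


dQ1/dP2 = 1
At P2 = 9: Q1 = 21 + 1*9 = 30
Exy = (dQ1/dP2)(P2/Q1) = 1 * 9 / 30 = 3/10
Since Exy > 0, the goods are substitutes.

3/10 (substitutes)


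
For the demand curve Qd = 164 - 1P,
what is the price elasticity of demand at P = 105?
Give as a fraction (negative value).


dQ/dP = -1
At P = 105: Q = 164 - 1*105 = 59
E = (dQ/dP)(P/Q) = (-1)(105/59) = -105/59

-105/59


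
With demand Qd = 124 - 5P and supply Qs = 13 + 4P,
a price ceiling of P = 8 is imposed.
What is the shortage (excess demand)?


At P = 8:
Qd = 124 - 5*8 = 84
Qs = 13 + 4*8 = 45
Shortage = Qd - Qs = 84 - 45 = 39

39


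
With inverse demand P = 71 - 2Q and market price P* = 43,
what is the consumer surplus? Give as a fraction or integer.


Maximum willingness to pay (at Q=0): P_max = 71
Quantity demanded at P* = 43:
Q* = (71 - 43)/2 = 14
CS = (1/2) * Q* * (P_max - P*)
CS = (1/2) * 14 * (71 - 43)
CS = (1/2) * 14 * 28 = 196

196


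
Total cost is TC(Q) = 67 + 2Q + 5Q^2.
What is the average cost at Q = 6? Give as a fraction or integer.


TC(6) = 67 + 2*6 + 5*6^2
TC(6) = 67 + 12 + 180 = 259
AC = TC/Q = 259/6 = 259/6

259/6


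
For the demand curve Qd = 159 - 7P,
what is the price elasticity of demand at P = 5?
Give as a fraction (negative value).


dQ/dP = -7
At P = 5: Q = 159 - 7*5 = 124
E = (dQ/dP)(P/Q) = (-7)(5/124) = -35/124

-35/124


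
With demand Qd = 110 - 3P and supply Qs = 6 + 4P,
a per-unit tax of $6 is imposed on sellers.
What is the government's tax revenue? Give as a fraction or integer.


With tax on sellers, new supply: Qs' = 6 + 4(P - 6)
= 4P - 18
New equilibrium quantity:
Q_new = 386/7
Tax revenue = tax * Q_new = 6 * 386/7 = 2316/7

2316/7


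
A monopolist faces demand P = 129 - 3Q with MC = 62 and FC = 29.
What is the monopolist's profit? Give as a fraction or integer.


MR = MC: 129 - 6Q = 62
Q* = 67/6
P* = 129 - 3*67/6 = 191/2
Profit = (P* - MC)*Q* - FC
= (191/2 - 62)*67/6 - 29
= 67/2*67/6 - 29
= 4489/12 - 29 = 4141/12

4141/12


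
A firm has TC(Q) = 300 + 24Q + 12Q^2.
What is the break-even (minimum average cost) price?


AC(Q) = 300/Q + 24 + 12Q
To minimize: dAC/dQ = -300/Q^2 + 12 = 0
Q^2 = 300/12 = 25
Q* = 5
Min AC = 300/5 + 24 + 12*5
Min AC = 60 + 24 + 60 = 144

144


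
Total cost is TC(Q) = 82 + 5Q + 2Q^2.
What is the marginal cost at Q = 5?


MC = dTC/dQ = 5 + 2*2*Q
At Q = 5:
MC = 5 + 4*5
MC = 5 + 20 = 25

25


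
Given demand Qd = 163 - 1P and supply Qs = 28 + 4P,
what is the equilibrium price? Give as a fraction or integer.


At equilibrium, Qd = Qs.
163 - 1P = 28 + 4P
163 - 28 = 1P + 4P
135 = 5P
P* = 135/5 = 27

27


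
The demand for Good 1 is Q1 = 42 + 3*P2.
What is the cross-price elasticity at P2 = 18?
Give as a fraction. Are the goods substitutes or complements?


dQ1/dP2 = 3
At P2 = 18: Q1 = 42 + 3*18 = 96
Exy = (dQ1/dP2)(P2/Q1) = 3 * 18 / 96 = 9/16
Since Exy > 0, the goods are substitutes.

9/16 (substitutes)


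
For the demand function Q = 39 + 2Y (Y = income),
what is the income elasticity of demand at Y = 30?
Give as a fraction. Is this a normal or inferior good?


dQ/dY = 2
At Y = 30: Q = 39 + 2*30 = 99
Ey = (dQ/dY)(Y/Q) = 2 * 30 / 99 = 20/33
Since Ey > 0, this is a normal good.

20/33 (normal good)


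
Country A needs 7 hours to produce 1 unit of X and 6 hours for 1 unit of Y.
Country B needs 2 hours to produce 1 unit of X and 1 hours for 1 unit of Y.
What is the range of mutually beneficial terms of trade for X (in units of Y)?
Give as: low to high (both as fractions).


Opportunity cost of X for Country A = hours_X / hours_Y = 7/6 = 7/6 units of Y
Opportunity cost of X for Country B = hours_X / hours_Y = 2/1 = 2 units of Y
Terms of trade must be between the two opportunity costs.
Range: 7/6 to 2

7/6 to 2


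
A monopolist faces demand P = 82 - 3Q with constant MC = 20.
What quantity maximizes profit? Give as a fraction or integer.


TR = P*Q = (82 - 3Q)Q = 82Q - 3Q^2
MR = dTR/dQ = 82 - 6Q
Set MR = MC:
82 - 6Q = 20
62 = 6Q
Q* = 62/6 = 31/3

31/3


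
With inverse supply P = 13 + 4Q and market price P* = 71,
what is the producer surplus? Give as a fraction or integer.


Minimum supply price (at Q=0): P_min = 13
Quantity supplied at P* = 71:
Q* = (71 - 13)/4 = 29/2
PS = (1/2) * Q* * (P* - P_min)
PS = (1/2) * 29/2 * (71 - 13)
PS = (1/2) * 29/2 * 58 = 841/2

841/2


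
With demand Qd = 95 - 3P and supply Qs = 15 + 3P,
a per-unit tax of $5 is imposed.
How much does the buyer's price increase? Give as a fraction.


With a per-unit tax, the buyer's price increase depends on relative slopes.
Supply slope: d = 3, Demand slope: b = 3
Buyer's price increase = d * tax / (b + d)
= 3 * 5 / (3 + 3)
= 15 / 6 = 5/2

5/2


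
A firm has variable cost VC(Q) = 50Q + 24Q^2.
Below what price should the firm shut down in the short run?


AVC(Q) = VC(Q)/Q = 50 + 24Q
AVC is increasing in Q, so minimum AVC is at Q -> 0+.
Min AVC = 50
The firm should shut down if P < 50.

50


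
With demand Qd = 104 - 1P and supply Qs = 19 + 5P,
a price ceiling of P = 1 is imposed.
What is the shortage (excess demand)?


At P = 1:
Qd = 104 - 1*1 = 103
Qs = 19 + 5*1 = 24
Shortage = Qd - Qs = 103 - 24 = 79

79


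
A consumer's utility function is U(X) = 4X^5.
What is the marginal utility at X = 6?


MU = dU/dX = 4*5*X^(5-1)
MU = 20*X^4
At X = 6:
MU = 20 * 6^4
MU = 20 * 1296 = 25920

25920


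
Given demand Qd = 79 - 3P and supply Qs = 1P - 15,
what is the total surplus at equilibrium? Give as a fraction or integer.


Find equilibrium: 79 - 3P = 1P - 15
79 + 15 = 4P
P* = 94/4 = 47/2
Q* = 1*47/2 - 15 = 17/2
Inverse demand: P = 79/3 - Q/3, so P_max = 79/3
Inverse supply: P = 15 + Q/1, so P_min = 15
CS = (1/2) * 17/2 * (79/3 - 47/2) = 289/24
PS = (1/2) * 17/2 * (47/2 - 15) = 289/8
TS = CS + PS = 289/24 + 289/8 = 289/6

289/6


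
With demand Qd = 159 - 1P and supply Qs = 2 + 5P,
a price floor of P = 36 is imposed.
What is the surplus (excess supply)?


At P = 36:
Qd = 159 - 1*36 = 123
Qs = 2 + 5*36 = 182
Surplus = Qs - Qd = 182 - 123 = 59

59


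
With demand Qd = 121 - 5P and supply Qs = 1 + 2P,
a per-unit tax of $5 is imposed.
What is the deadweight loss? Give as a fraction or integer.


Pre-tax equilibrium quantity: Q* = 247/7
Post-tax equilibrium quantity: Q_tax = 197/7
Reduction in quantity: Q* - Q_tax = 50/7
DWL = (1/2) * tax * (Q* - Q_tax)
DWL = (1/2) * 5 * 50/7 = 125/7

125/7


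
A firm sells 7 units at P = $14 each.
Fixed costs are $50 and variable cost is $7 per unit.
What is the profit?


Total Revenue = P * Q = 14 * 7 = $98
Total Cost = FC + VC*Q = 50 + 7*7 = $99
Profit = TR - TC = 98 - 99 = $-1

$-1


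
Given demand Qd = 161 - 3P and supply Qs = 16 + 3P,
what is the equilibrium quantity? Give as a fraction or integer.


First find equilibrium price:
161 - 3P = 16 + 3P
P* = 145/6 = 145/6
Then substitute into demand:
Q* = 161 - 3 * 145/6 = 177/2

177/2


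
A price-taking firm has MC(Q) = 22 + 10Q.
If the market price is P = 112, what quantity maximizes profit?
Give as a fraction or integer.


In perfect competition, profit is maximized where P = MC.
112 = 22 + 10Q
90 = 10Q
Q* = 90/10 = 9

9


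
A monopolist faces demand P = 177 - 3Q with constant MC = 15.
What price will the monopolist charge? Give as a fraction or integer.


MR = 177 - 6Q
Set MR = MC: 177 - 6Q = 15
Q* = 27
Substitute into demand:
P* = 177 - 3*27 = 96

96


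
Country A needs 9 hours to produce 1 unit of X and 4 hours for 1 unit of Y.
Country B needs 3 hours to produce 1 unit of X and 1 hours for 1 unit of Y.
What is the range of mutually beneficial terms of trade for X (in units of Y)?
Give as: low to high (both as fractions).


Opportunity cost of X for Country A = hours_X / hours_Y = 9/4 = 9/4 units of Y
Opportunity cost of X for Country B = hours_X / hours_Y = 3/1 = 3 units of Y
Terms of trade must be between the two opportunity costs.
Range: 9/4 to 3

9/4 to 3


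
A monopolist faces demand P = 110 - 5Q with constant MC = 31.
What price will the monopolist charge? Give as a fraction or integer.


MR = 110 - 10Q
Set MR = MC: 110 - 10Q = 31
Q* = 79/10
Substitute into demand:
P* = 110 - 5*79/10 = 141/2

141/2
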